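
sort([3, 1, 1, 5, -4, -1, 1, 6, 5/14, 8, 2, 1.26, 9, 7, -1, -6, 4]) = [-6, -4, -1, -1, 5/14, 1, 1, 1, 1.26, 2, 3, 4, 5, 6, 7, 8, 9]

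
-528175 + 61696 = -466479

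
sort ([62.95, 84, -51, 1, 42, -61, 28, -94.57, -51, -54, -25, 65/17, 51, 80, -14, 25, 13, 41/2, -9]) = [-94.57, -61, -54, -51, -51, -25, -14, -9, 1, 65/17, 13, 41/2, 25, 28, 42, 51, 62.95, 80, 84]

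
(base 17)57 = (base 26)3e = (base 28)38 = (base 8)134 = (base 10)92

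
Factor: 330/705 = 2^1 * 11^1 * 47^(-1) = 22/47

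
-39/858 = -1/22 ≈ -0.0455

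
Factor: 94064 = 2^4*5879^1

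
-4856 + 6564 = 1708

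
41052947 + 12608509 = 53661456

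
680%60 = 20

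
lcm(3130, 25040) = 25040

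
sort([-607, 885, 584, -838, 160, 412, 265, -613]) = [-838, -613, -607, 160, 265, 412, 584, 885]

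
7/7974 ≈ 0.000878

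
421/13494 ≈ 0.0312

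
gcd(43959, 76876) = 1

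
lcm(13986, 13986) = 13986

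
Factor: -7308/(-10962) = 2^1*3^(-1) = 2/3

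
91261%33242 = 24777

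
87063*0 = 0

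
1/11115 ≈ 0.0000900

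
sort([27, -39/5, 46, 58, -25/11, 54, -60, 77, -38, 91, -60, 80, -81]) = [-81, -60, -60, -38, -39/5, -25/11, 27, 46, 54, 58, 77, 80, 91]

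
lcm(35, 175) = 175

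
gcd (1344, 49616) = 112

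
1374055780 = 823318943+550736837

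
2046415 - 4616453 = -2570038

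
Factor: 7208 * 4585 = 2^3 * 5^1 * 7^1 * 17^1 * 53^1 * 131^1 = 33048680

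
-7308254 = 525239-7833493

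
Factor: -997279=-1 * 997279^1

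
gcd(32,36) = 4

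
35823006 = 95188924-59365918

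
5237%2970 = 2267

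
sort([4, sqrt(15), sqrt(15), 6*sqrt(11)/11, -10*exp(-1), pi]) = [-10*exp(-1), 6*sqrt(11)/11, pi, sqrt(15), sqrt(15), 4]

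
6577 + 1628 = 8205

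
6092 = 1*6092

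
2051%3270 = 2051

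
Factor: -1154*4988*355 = -1*2^3*5^1*29^1*43^1*71^1*577^1 = -2043433960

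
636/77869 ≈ 0.00817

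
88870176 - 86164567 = 2705609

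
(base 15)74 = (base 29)3m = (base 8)155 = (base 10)109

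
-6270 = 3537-9807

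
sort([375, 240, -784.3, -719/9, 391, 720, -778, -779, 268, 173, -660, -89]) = [-784.3, -779, -778, -660, -89, -719/9, 173, 240, 268, 375, 391, 720]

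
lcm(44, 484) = 484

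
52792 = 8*6599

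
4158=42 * 99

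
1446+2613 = 4059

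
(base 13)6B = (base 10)89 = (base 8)131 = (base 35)2J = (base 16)59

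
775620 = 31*25020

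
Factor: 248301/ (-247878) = -1 * 2^ (-1) * 293^ (-1) * 587^1 = -587/586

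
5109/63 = 81 + 2/21 ≈ 81.10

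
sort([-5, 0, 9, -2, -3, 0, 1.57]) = [-5, -3, -2, 0, 0, 1.57, 9]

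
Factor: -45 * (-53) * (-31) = -1 * 3^2 * 5^1 * 31^1 * 53^1 = -73935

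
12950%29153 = 12950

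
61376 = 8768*7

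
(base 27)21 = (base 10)55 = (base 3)2001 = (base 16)37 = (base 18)31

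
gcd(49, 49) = 49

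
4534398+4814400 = 9348798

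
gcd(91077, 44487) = 3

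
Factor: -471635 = -1*5^1*94327^1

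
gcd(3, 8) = 1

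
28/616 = 1/22 ≈ 0.0455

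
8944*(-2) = -17888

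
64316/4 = 16079 = 16079.00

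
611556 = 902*678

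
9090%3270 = 2550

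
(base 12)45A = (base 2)1010000110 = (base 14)342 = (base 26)OM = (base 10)646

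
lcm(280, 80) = 560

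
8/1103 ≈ 0.00725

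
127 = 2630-2503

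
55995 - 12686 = 43309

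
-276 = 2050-2326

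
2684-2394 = 290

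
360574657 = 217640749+142933908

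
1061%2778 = 1061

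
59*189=11151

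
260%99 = 62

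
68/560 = 17/140 ≈ 0.121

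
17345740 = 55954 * 310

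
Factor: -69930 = -1 * 2^1 * 3^3 * 5^1 * 7^1 * 37^1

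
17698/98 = 8849/49 ≈ 180.59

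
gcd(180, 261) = 9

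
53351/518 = 102 + 515/518 ≈ 102.99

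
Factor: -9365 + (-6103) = -1 * 2^2 * 3^1 * 1289^1 = -15468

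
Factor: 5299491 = 3^1*293^1*6029^1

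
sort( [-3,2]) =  [-3,2]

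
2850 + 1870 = 4720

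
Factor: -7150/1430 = -1 * 5^1 = -5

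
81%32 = 17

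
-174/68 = -87/34 ≈ -2.56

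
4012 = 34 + 3978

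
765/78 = 9+21/26 ≈ 9.81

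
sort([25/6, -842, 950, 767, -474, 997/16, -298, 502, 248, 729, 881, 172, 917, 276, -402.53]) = [-842, -474, -402.53, -298, 25/6, 997/16, 172, 248, 276, 502, 729, 767, 881, 917, 950]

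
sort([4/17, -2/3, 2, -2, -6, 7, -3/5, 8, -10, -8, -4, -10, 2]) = [-10, -10, -8, -6, -4, -2, -2/3, -3/5, 4/17, 2, 2, 7, 8]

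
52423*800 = 41938400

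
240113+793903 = 1034016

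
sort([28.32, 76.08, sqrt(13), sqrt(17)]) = [sqrt(13), sqrt(17), 28.32, 76.08]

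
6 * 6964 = 41784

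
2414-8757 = -6343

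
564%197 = 170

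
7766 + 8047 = 15813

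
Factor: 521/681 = 3^(-1) * 227^(-1) * 521^1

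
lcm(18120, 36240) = 36240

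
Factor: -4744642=-1*2^1*7^1*19^1*17837^1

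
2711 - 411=2300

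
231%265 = 231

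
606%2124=606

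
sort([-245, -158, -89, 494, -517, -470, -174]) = [-517, -470, -245, -174, -158, -89, 494]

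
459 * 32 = 14688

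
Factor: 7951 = 7951^1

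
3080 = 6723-3643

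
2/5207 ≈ 0.000384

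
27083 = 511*53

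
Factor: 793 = 13^1 * 61^1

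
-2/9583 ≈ -0.000209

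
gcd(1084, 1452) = 4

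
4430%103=1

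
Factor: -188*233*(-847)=2^2*7^1*11^2*47^1*233^1=37101988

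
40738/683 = 59 + 441/683 ≈ 59.65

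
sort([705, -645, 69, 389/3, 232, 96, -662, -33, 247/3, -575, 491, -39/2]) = [-662, -645, -575, -33, -39/2, 69, 247/3, 96, 389/3, 232, 491, 705]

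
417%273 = 144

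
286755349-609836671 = -323081322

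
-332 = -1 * 332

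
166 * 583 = 96778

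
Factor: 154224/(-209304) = -1 * 2^1 * 7^1 * 19^(-1) = -14/19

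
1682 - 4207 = -2525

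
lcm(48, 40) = 240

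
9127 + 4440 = 13567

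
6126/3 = 2042 = 2042.00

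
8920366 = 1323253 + 7597113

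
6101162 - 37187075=-31085913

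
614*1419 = 871266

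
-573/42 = -13 - 9/14 ≈ -13.64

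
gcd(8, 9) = 1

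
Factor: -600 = -1 * 2^3 * 3^1 * 5^2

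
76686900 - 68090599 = 8596301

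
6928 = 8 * 866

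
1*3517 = 3517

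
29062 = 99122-70060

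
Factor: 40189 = 40189^1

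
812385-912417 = -100032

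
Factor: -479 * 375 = -1 * 3^1 * 5^3 * 479^1 = -179625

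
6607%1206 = 577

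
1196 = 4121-2925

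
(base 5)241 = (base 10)71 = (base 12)5b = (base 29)2d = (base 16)47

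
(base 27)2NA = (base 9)2771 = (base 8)4051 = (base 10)2089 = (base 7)6043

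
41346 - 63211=-21865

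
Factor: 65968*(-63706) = -1*2^5*7^1*19^1*31^1*53^1*601^1 = -4202557408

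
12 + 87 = 99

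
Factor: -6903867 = -1*3^1*37^2*41^2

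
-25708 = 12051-37759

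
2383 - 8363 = -5980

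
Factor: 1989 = 3^2*13^1*17^1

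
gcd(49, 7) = 7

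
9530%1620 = 1430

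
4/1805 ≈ 0.00222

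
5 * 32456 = 162280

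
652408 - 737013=-84605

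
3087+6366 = 9453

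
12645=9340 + 3305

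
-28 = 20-48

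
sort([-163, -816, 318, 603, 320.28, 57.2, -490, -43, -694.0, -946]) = [-946, -816, -694.0, -490, -163, -43, 57.2, 318, 320.28, 603]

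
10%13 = 10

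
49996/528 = 94 + 91/132≈94.69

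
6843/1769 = 3 + 1536/1769 ≈ 3.87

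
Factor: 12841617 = 3^1*109^1*173^1*227^1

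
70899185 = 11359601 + 59539584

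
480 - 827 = -347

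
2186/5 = 437+1/5 = 437.20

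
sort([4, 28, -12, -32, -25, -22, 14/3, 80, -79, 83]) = [-79, -32, -25, -22, -12, 4, 14/3, 28, 80, 83]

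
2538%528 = 426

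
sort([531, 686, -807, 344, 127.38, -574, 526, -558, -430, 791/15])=[-807, -574, -558, -430, 791/15, 127.38, 344, 526, 531, 686]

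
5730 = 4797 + 933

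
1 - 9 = -8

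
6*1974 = 11844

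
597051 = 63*9477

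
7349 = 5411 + 1938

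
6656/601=11 + 45/601 ≈ 11.07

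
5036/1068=4 + 191/267 ≈ 4.72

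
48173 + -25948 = 22225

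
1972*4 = 7888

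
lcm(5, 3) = 15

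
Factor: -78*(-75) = 2^1*3^2*5^2*13^1 = 5850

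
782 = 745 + 37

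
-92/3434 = -46/1717 ≈ -0.0268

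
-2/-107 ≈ 0.0187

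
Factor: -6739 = -1 * 23^1 * 293^1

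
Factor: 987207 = 3^1*13^1*17^1*1489^1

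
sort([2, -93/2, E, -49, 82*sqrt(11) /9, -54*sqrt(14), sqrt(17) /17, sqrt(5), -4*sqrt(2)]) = [-54*sqrt(14), -49, -93/2, -4*sqrt(2), sqrt(17) /17, 2, sqrt(5), E, 82*sqrt(11) /9]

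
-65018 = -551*118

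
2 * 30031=60062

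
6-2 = 4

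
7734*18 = 139212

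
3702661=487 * 7603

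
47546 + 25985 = 73531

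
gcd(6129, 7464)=3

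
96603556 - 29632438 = 66971118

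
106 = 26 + 80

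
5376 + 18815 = 24191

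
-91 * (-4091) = 372281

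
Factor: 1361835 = 3^2*5^1*53^1*571^1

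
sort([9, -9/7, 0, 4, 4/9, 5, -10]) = [-10, -9/7, 0, 4/9, 4, 5, 9]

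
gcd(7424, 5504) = 128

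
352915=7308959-6956044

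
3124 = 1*3124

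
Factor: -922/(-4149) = 2^1 * 3^(-2) = 2/9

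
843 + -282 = 561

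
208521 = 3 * 69507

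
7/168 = 1/24 ≈ 0.0417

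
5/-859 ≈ -0.00582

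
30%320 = 30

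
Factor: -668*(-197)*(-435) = -1*2^2*3^1*5^1*29^1*167^1*197^1 = -57244260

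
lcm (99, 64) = 6336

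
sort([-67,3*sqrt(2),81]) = [-67,3*sqrt(2),81]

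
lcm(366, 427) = 2562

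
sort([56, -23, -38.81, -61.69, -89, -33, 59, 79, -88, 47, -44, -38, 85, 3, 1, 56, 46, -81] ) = [-89, -88, -81, -61.69, -44, -38.81, -38, -33, -23, 1, 3, 46, 47, 56, 56, 59, 79, 85] 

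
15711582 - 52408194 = -36696612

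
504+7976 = 8480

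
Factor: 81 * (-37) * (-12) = 2^2 * 3^5 * 37^1 = 35964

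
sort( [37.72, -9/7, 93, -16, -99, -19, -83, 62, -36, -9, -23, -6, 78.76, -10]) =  [-99, -83, -36, -23, -19, -16, -10, -9, -6, -9/7, 37.72, 62, 78.76, 93]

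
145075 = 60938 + 84137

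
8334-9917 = -1583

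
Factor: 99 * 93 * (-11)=-1 * 3^3 * 11^2 * 31^1=-101277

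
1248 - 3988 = -2740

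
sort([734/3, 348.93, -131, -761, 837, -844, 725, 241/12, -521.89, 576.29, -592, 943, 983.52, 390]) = [-844, -761, -592, -521.89, -131, 241/12, 734/3, 348.93, 390, 576.29, 725, 837, 943, 983.52]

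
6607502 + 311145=6918647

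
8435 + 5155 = 13590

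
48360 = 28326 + 20034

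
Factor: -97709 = -1 * 199^1 * 491^1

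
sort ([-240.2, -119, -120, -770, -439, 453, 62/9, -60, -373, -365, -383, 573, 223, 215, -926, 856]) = [-926, -770, -439, -383, -373, -365, -240.2, -120, -119, -60, 62/9, 215, 223, 453, 573, 856]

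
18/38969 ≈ 0.000462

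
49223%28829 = 20394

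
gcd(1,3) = 1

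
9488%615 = 263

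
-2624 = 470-3094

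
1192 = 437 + 755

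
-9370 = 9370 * (-1) 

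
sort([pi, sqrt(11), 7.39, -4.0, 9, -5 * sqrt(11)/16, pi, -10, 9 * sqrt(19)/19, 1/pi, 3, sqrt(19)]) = [-10, -4.0, -5 * sqrt(11)/16, 1/pi, 9 * sqrt(19)/19, 3, pi, pi, sqrt(11), sqrt(19), 7.39, 9]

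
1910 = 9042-7132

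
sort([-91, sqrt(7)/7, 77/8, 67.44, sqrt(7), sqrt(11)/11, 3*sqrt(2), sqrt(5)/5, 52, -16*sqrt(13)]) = [-91, -16*sqrt(13), sqrt(11)/11, sqrt(7)/7, sqrt(5)/5, sqrt(7), 3*sqrt(2), 77/8, 52, 67.44]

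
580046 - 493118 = 86928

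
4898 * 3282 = 16075236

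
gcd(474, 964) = 2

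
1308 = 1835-527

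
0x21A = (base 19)196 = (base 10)538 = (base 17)1EB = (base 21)14D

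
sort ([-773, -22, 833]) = [-773, -22, 833]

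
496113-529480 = -33367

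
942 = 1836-894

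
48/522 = 8/87 ≈ 0.0920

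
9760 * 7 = 68320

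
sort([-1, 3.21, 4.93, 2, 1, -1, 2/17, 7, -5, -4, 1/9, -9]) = [-9, -5, -4, -1, -1, 1/9, 2/17, 1, 2, 3.21, 4.93, 7]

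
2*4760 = 9520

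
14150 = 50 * 283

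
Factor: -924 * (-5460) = 2^4 * 3^2 * 5^1 * 7^2 * 11^1 * 13^1 = 5045040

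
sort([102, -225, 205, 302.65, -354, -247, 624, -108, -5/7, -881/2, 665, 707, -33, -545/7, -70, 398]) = [-881/2, -354, -247, -225, -108, -545/7, -70, -33, -5/7, 102, 205, 302.65, 398, 624, 665, 707]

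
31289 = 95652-64363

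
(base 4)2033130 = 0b10001111011100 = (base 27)cg0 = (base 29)aqg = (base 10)9180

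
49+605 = 654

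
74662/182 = 410 + 3/13 ≈ 410.23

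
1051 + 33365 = 34416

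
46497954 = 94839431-48341477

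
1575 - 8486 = -6911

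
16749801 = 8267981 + 8481820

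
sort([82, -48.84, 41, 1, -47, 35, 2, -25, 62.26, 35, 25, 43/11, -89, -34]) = [-89, -48.84, -47, -34, -25, 1, 2, 43/11, 25, 35, 35, 41, 62.26, 82]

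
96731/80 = 1209 + 11/80 ≈ 1209.14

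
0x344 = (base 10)836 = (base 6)3512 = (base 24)1ak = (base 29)so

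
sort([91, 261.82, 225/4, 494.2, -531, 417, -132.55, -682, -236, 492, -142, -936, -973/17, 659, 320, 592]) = [-936, -682, -531, -236, -142, -132.55, -973/17, 225/4, 91, 261.82, 320, 417, 492, 494.2, 592, 659]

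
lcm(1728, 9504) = 19008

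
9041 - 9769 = -728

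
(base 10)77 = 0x4d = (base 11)70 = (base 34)29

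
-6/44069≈-0.000136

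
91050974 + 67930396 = 158981370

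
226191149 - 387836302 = -161645153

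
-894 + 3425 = 2531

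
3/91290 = 1/30430 ≈ 0.0000329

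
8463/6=2821/2=1410.50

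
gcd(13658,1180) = 2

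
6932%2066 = 734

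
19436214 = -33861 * (-574)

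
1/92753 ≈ 0.0000108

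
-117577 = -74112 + -43465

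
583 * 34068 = 19861644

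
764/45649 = 4/239 ≈ 0.0167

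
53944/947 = 56 + 912/947 ≈ 56.96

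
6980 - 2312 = 4668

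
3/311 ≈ 0.00965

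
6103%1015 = 13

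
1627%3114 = 1627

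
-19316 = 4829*(-4)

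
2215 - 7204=-4989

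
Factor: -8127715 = -1*5^1*1625543^1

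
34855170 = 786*44345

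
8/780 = 2/195≈0.0103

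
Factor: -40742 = -1*2^1*13^1*1567^1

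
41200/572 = 72 + 4/143 ≈ 72.03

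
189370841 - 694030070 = -504659229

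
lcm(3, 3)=3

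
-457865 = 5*(-91573)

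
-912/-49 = 18 + 30/49 ≈ 18.61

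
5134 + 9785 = 14919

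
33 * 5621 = 185493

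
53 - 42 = 11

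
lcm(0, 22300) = 0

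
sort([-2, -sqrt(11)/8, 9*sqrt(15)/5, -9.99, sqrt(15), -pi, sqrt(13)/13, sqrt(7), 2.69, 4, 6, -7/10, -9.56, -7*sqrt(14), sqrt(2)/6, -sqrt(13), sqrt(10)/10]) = [-7*sqrt(14), -9.99, -9.56, -sqrt(13), -pi, -2, -7/10, -sqrt(11)/8, sqrt(2)/6, sqrt(13)/13, sqrt(10)/10, sqrt(7), 2.69, sqrt(15), 4, 6, 9*sqrt(15)/5]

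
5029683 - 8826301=-3796618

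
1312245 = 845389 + 466856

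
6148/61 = 100 + 48/61 ≈ 100.79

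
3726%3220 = 506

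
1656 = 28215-26559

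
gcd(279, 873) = 9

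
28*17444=488432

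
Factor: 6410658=2^1 * 3^1 * 181^1 * 5903^1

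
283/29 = 9+22/29 ≈ 9.76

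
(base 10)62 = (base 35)1r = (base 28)26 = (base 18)38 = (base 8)76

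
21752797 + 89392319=111145116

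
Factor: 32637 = 3^1*11^1*23^1*43^1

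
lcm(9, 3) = 9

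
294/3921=98/1307 ≈ 0.0750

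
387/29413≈0.0132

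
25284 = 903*28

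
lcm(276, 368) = 1104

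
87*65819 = 5726253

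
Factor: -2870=-1 * 2^1 * 5^1 * 7^1 * 41^1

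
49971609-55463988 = -5492379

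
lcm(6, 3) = 6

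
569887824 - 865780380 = -295892556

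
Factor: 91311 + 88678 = 179989^1 = 179989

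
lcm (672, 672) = 672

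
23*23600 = 542800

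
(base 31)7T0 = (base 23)E9D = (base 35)67V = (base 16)1DCA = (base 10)7626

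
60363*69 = 4165047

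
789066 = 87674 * 9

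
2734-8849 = -6115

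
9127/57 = 160 + 7/57 ≈ 160.12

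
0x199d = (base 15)1e22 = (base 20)g7h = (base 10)6557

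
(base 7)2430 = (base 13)546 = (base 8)1607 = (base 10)903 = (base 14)487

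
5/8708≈0.000574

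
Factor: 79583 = 7^1 * 11369^1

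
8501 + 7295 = 15796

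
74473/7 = 10639 = 10639.00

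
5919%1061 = 614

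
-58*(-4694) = 272252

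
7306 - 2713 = 4593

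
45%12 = 9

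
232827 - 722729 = -489902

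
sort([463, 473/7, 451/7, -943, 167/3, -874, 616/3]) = [-943, -874, 167/3, 451/7, 473/7, 616/3, 463]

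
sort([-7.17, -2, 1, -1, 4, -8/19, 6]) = [-7.17, -2, -1, -8/19, 1, 4, 6]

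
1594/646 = 2 + 151/323 ≈ 2.47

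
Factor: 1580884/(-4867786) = -1 * 2^1 * 7^(-1) * 11^(-1) * 53^1 * 73^(-1) * 433^(-1) * 7457^1 = -790442/2433893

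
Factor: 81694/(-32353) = -1*2^1*32353^(-1)*40847^1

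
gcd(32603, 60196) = 1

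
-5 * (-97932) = 489660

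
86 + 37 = 123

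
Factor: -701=-1 * 701^1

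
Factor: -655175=-1*5^2*73^1*359^1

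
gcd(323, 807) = 1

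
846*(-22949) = -19414854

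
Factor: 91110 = 2^1*3^1*5^1*3037^1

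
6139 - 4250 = 1889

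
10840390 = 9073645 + 1766745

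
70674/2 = 35337 = 35337.00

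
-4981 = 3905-8886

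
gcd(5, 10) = 5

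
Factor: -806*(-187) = 2^1*11^1*13^1*17^1*31^1 = 150722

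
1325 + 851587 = 852912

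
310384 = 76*4084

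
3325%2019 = 1306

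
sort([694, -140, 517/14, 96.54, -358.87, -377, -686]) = [-686, -377, -358.87, -140, 517/14, 96.54, 694]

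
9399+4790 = 14189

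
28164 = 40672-12508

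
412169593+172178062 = 584347655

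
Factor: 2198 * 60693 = 2^1 * 3^1 * 7^1 * 157^1 * 20231^1 = 133403214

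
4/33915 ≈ 0.000118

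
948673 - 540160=408513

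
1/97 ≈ 0.0103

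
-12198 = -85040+72842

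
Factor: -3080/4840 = -1*7^1*11^(-1) = -7/11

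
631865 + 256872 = 888737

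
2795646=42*66563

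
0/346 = 0 = 0.00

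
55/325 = 11/65 ≈ 0.169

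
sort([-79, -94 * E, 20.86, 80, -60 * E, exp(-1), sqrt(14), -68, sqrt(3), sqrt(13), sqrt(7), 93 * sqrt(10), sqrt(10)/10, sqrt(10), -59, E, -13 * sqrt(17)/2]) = [-94 * E, -60 * E, -79, -68, -59, -13 * sqrt(17)/2, sqrt(10)/10, exp(-1), sqrt(3), sqrt(7), E, sqrt(10), sqrt(13), sqrt(14), 20.86, 80, 93 * sqrt(10)]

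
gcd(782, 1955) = 391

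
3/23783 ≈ 0.000126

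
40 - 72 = -32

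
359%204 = 155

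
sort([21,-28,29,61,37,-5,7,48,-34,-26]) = [-34,-28,-26,-5,7,21,29,37,48,61]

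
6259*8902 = 55717618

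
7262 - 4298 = 2964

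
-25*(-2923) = 73075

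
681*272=185232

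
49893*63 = 3143259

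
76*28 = 2128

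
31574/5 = 6314 + 4/5 = 6314.80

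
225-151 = 74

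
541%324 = 217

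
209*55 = 11495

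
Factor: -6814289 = -1 * 6814289^1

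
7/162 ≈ 0.0432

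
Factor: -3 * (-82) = 2^1 * 3^1 * 41^1 = 246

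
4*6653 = 26612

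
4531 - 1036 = 3495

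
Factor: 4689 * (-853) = -1 * 3^2 * 521^1 * 853^1 = -3999717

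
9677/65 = 148 + 57/65 ≈ 148.88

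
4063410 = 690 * 5889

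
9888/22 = 449 + 5/11 ≈ 449.45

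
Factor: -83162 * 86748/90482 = -1 * 2^2 * 3^1 * 7^(-1) * 23^(-1) * 43^1 * 281^(-1) * 967^1 * 7229^1 = -3607068588/45241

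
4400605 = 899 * 4895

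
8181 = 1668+6513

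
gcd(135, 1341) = 9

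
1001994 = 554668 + 447326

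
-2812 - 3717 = -6529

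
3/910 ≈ 0.00330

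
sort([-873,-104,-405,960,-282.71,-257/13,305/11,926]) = [-873,-405,-282.71,-104,-257/13,305/11,926,960]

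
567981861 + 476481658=1044463519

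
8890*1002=8907780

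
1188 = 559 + 629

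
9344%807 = 467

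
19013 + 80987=100000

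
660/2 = 330 = 330.00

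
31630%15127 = 1376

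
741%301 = 139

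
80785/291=277 + 178/291 ≈ 277.61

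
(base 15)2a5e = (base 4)2032001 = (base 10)9089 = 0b10001110000001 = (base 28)bgh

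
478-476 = 2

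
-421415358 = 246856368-668271726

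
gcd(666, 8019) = 9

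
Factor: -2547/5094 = -1 * 2^(-1) = -1/2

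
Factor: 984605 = 5^1*191^1*1031^1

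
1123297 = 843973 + 279324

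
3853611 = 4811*801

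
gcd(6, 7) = 1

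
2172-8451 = -6279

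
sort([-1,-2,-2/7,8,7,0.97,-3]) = [-3,-2,-1,-2/7,0.97,7,8]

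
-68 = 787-855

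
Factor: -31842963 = -1*3^5*131041^1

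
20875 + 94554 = 115429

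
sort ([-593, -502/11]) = [-593, -502/11]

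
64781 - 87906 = -23125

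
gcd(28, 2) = 2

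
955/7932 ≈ 0.120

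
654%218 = 0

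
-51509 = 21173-72682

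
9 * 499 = 4491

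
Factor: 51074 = 2^1*25537^1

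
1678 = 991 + 687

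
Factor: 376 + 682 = 2^1*23^2 = 1058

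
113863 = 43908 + 69955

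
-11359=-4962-6397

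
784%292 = 200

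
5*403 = 2015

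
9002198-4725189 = 4277009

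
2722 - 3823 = -1101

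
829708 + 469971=1299679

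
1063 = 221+842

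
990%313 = 51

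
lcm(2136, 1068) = 2136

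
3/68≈0.0441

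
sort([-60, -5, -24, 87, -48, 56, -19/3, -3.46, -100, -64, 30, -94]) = [-100, -94, -64, -60, -48, -24, -19/3, -5, -3.46, 30, 56, 87]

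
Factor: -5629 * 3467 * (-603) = 3^2 * 13^1 * 67^1 * 433^1 * 3467^1 = 11767993029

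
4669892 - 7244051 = -2574159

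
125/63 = 1+62/63 ≈ 1.98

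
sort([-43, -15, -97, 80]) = [-97, -43, -15, 80]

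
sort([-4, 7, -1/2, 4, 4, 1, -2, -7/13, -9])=[-9, -4, -2, -7/13, -1/2, 1, 4, 4, 7]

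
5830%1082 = 420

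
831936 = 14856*56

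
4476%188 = 152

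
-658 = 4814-5472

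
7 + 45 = 52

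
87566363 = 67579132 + 19987231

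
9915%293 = 246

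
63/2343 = 21/781 ≈ 0.0269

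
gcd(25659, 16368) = 3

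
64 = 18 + 46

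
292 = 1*292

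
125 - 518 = -393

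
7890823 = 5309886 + 2580937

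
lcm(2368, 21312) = 21312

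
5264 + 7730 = 12994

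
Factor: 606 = 2^1*3^1*101^1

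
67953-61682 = 6271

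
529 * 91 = 48139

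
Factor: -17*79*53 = -1*17^1*53^1*79^1 = -71179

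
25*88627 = 2215675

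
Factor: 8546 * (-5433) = -1 * 2^1 * 3^1 * 1811^1 * 4273^1 = -46430418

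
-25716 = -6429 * 4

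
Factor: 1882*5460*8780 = 2^5*3^1*5^2*7^1*13^1*439^1*941^1 = 90220821600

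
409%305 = 104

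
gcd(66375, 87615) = 2655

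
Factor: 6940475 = 5^2 * 73^1 * 3803^1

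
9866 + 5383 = 15249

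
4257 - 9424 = -5167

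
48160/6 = 8026 + 2/3≈8026.67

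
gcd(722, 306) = 2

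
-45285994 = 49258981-94544975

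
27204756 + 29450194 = 56654950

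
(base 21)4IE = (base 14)B00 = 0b100001101100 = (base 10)2156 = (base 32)23C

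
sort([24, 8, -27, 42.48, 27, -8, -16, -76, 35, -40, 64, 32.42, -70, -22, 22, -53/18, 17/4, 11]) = [-76, -70, -40, -27, -22, -16, -8, -53/18, 17/4, 8, 11, 22, 24, 27, 32.42, 35, 42.48, 64]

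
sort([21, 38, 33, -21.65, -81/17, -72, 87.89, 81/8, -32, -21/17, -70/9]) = [-72, -32, -21.65, -70/9, -81/17, -21/17, 81/8, 21, 33, 38, 87.89]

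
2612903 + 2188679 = 4801582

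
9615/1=9615=9615.00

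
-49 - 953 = -1002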